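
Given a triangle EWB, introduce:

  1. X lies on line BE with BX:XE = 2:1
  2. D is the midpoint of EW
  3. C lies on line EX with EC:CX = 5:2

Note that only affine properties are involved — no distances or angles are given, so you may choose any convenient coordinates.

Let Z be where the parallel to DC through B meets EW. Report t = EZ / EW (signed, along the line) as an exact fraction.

Work in coordinates with E = (0, 0), W = (1, 0), B = (0, 1).
1. X lies on line BE with BX:XE = 2:1 ⇒ X = (0, 1/3)
2. D is the midpoint of EW ⇒ D = (1/2, 0)
3. C lies on line EX with EC:CX = 5:2 ⇒ C = (0, 5/21)
through B parallel to DC: direction (-1/2, 5/21); meets EW at Z = (21/10, 0)
Z = E + t·(W−E) with t = 21/10

t = 21/10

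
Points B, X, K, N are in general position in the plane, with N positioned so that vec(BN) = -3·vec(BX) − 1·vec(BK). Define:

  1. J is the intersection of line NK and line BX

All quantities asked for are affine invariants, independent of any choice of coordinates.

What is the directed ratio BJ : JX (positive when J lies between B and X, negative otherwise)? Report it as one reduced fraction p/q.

Work in coordinates with B = (0, 0), X = (1, 0), K = (0, 1), N = (-3, -1).
1. J is the intersection of line NK and line BX ⇒ J = (-3/2, 0)
J = B + t·(X−B) with t = -3/2, so BJ:JX = t:(1−t) = -3/2:5/2

BJ:JX = -3/5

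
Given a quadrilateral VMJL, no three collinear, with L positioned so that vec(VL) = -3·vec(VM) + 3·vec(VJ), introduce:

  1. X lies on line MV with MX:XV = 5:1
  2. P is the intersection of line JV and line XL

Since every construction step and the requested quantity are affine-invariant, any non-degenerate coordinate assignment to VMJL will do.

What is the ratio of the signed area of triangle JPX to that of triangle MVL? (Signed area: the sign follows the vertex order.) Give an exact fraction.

[JPX]:[MVL] = -8/171

Choose coordinates V = (0, 0), M = (1, 0), J = (0, 1), L = (-3, 3).
1. X lies on line MV with MX:XV = 5:1 ⇒ X = (1/6, 0)
2. P is the intersection of line JV and line XL ⇒ P = (0, 3/19)
2·[JPX] = 8/57, 2·[MVL] = -3
[JPX]:[MVL] = 8/57:-3 = -8/171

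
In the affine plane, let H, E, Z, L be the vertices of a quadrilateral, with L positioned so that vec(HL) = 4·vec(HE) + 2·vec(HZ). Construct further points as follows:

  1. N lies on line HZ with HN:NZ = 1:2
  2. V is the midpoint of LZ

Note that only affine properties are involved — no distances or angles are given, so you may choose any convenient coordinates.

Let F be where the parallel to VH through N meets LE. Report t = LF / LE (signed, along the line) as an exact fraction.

Set H = (0, 0), E = (1, 0), Z = (0, 1), L = (4, 2); any affine frame gives the same invariant.
1. N lies on line HZ with HN:NZ = 1:2 ⇒ N = (0, 1/3)
2. V is the midpoint of LZ ⇒ V = (2, 3/2)
through N parallel to VH: direction (-2, -3/2); meets LE at F = (-12, -26/3)
F = L + t·(E−L) with t = 16/3

t = 16/3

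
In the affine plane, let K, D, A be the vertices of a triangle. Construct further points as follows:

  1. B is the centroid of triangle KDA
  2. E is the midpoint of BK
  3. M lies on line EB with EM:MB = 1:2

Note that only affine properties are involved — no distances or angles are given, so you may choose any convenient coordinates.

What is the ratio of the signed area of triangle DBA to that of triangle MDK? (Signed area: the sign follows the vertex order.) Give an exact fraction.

Set K = (0, 0), D = (1, 0), A = (0, 1); any affine frame gives the same invariant.
1. B is the centroid of triangle KDA ⇒ B = (1/3, 1/3)
2. E is the midpoint of BK ⇒ E = (1/6, 1/6)
3. M lies on line EB with EM:MB = 1:2 ⇒ M = (2/9, 2/9)
2·[DBA] = -1/3, 2·[MDK] = -2/9
[DBA]:[MDK] = -1/3:-2/9 = 3/2

[DBA]:[MDK] = 3/2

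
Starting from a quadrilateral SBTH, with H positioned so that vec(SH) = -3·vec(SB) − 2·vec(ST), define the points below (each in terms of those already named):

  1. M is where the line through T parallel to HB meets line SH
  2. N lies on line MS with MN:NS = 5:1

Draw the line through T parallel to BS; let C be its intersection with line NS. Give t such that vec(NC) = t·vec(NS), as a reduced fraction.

t = -1/2

Set S = (0, 0), B = (1, 0), T = (0, 1), H = (-3, -2); any affine frame gives the same invariant.
1. M is where the line through T parallel to HB meets line SH ⇒ M = (6, 4)
2. N lies on line MS with MN:NS = 5:1 ⇒ N = (1, 2/3)
through T parallel to BS: direction (-1, 0); meets NS at C = (3/2, 1)
C = N + t·(S−N) with t = -1/2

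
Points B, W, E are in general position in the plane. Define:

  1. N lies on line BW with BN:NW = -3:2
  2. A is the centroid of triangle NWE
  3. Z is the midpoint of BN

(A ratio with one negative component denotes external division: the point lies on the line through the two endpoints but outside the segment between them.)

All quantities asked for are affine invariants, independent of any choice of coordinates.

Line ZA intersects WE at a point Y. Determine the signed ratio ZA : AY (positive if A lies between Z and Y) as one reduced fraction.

Assign B = (0, 0), W = (1, 0), E = (0, 1) — the answer is frame-independent, so this choice is without loss of generality.
1. N lies on line BW with BN:NW = -3:2 ⇒ N = (3, 0)
2. A is the centroid of triangle NWE ⇒ A = (4/3, 1/3)
3. Z is the midpoint of BN ⇒ Z = (3/2, 0)
line ZA meets WE at Y = (2, -1)
A = Z + t·(Y−Z) with t = -1/3, so ZA:AY = -1/3:4/3

ZA:AY = -1/4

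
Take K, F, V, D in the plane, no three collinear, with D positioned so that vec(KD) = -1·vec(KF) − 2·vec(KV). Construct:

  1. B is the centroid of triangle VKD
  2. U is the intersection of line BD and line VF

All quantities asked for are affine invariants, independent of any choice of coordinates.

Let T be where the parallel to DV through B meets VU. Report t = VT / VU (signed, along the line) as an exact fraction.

t = 7/12

Choose coordinates K = (0, 0), F = (1, 0), V = (0, 1), D = (-1, -2).
1. B is the centroid of triangle VKD ⇒ B = (-1/3, -1/3)
2. U is the intersection of line BD and line VF ⇒ U = (1/7, 6/7)
through B parallel to DV: direction (1, 3); meets VU at T = (1/12, 11/12)
T = V + t·(U−V) with t = 7/12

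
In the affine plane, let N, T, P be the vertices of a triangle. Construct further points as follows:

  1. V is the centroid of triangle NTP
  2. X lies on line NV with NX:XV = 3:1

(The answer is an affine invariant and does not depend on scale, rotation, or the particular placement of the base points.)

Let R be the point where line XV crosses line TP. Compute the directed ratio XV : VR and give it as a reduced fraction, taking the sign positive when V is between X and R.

Assign N = (0, 0), T = (1, 0), P = (0, 1) — the answer is frame-independent, so this choice is without loss of generality.
1. V is the centroid of triangle NTP ⇒ V = (1/3, 1/3)
2. X lies on line NV with NX:XV = 3:1 ⇒ X = (1/4, 1/4)
line XV meets TP at R = (1/2, 1/2)
V = X + t·(R−X) with t = 1/3, so XV:VR = 1/3:2/3

XV:VR = 1/2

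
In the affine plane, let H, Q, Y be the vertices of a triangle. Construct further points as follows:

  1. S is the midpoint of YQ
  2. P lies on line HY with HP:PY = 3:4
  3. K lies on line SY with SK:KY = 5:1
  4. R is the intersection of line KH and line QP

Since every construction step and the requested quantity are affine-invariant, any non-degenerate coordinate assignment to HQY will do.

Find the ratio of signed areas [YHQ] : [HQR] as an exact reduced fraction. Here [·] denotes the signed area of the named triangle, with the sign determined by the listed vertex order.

[YHQ]:[HQR] = 80/33

Set H = (0, 0), Q = (1, 0), Y = (0, 1); any affine frame gives the same invariant.
1. S is the midpoint of YQ ⇒ S = (1/2, 1/2)
2. P lies on line HY with HP:PY = 3:4 ⇒ P = (0, 3/7)
3. K lies on line SY with SK:KY = 5:1 ⇒ K = (1/12, 11/12)
4. R is the intersection of line KH and line QP ⇒ R = (3/80, 33/80)
2·[YHQ] = 1, 2·[HQR] = 33/80
[YHQ]:[HQR] = 1:33/80 = 80/33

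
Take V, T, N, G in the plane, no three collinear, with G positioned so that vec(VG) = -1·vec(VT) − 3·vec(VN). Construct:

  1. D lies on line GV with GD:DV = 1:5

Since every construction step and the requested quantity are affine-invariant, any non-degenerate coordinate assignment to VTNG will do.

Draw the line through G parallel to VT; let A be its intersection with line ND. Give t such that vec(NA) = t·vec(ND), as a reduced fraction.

t = 8/7

Choose coordinates V = (0, 0), T = (1, 0), N = (0, 1), G = (-1, -3).
1. D lies on line GV with GD:DV = 1:5 ⇒ D = (-5/6, -5/2)
through G parallel to VT: direction (1, 0); meets ND at A = (-20/21, -3)
A = N + t·(D−N) with t = 8/7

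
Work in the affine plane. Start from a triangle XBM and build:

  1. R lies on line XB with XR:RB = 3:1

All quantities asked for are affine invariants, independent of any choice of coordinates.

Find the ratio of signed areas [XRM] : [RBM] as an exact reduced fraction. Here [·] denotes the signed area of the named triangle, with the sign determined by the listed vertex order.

[XRM]:[RBM] = 3

Assign X = (0, 0), B = (1, 0), M = (0, 1) — the answer is frame-independent, so this choice is without loss of generality.
1. R lies on line XB with XR:RB = 3:1 ⇒ R = (3/4, 0)
2·[XRM] = 3/4, 2·[RBM] = 1/4
[XRM]:[RBM] = 3/4:1/4 = 3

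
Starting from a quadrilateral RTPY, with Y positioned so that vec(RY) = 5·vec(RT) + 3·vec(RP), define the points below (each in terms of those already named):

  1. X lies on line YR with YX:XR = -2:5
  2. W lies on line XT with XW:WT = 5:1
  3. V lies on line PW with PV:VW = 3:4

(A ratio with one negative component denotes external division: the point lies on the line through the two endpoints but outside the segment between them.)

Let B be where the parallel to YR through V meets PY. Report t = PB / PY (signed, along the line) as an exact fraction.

Choose coordinates R = (0, 0), T = (1, 0), P = (0, 1), Y = (5, 3).
1. X lies on line YR with YX:XR = -2:5 ⇒ X = (25/3, 5)
2. W lies on line XT with XW:WT = 5:1 ⇒ W = (20/9, 5/6)
3. V lies on line PW with PV:VW = 3:4 ⇒ V = (20/21, 13/14)
through V parallel to YR: direction (-5, -3); meets PY at B = (45/14, 16/7)
B = P + t·(Y−P) with t = 9/14

t = 9/14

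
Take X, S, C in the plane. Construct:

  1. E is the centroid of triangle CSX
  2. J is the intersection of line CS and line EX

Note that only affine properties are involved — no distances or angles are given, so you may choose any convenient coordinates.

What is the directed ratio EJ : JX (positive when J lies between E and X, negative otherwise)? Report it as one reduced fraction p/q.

EJ:JX = -1/3

Choose coordinates X = (0, 0), S = (1, 0), C = (0, 1).
1. E is the centroid of triangle CSX ⇒ E = (1/3, 1/3)
2. J is the intersection of line CS and line EX ⇒ J = (1/2, 1/2)
J = E + t·(X−E) with t = -1/2, so EJ:JX = t:(1−t) = -1/2:3/2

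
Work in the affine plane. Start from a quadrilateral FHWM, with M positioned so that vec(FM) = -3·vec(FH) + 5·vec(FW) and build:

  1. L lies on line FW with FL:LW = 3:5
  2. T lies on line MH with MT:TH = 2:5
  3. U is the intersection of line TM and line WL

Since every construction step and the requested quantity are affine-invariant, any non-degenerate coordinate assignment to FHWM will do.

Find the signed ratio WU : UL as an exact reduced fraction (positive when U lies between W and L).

WU:UL = -2/7

Choose coordinates F = (0, 0), H = (1, 0), W = (0, 1), M = (-3, 5).
1. L lies on line FW with FL:LW = 3:5 ⇒ L = (0, 3/8)
2. T lies on line MH with MT:TH = 2:5 ⇒ T = (-13/7, 25/7)
3. U is the intersection of line TM and line WL ⇒ U = (0, 5/4)
U = W + t·(L−W) with t = -2/5, so WU:UL = t:(1−t) = -2/5:7/5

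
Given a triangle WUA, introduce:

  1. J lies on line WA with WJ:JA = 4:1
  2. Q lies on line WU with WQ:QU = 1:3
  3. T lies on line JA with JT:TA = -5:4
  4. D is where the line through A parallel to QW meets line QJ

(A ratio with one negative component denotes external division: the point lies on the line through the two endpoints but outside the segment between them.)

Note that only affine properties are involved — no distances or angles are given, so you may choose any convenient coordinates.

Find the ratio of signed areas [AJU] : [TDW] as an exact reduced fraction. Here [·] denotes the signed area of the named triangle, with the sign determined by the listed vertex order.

Work in coordinates with W = (0, 0), U = (1, 0), A = (0, 1).
1. J lies on line WA with WJ:JA = 4:1 ⇒ J = (0, 4/5)
2. Q lies on line WU with WQ:QU = 1:3 ⇒ Q = (1/4, 0)
3. T lies on line JA with JT:TA = -5:4 ⇒ T = (0, 9/5)
4. D is where the line through A parallel to QW meets line QJ ⇒ D = (-1/16, 1)
2·[AJU] = 1/5, 2·[TDW] = 9/80
[AJU]:[TDW] = 1/5:9/80 = 16/9

[AJU]:[TDW] = 16/9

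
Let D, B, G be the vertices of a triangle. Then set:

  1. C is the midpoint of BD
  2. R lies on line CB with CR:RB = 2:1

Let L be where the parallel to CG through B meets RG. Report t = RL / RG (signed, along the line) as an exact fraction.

t = -1/2

Choose coordinates D = (0, 0), B = (1, 0), G = (0, 1).
1. C is the midpoint of BD ⇒ C = (1/2, 0)
2. R lies on line CB with CR:RB = 2:1 ⇒ R = (5/6, 0)
through B parallel to CG: direction (-1/2, 1); meets RG at L = (5/4, -1/2)
L = R + t·(G−R) with t = -1/2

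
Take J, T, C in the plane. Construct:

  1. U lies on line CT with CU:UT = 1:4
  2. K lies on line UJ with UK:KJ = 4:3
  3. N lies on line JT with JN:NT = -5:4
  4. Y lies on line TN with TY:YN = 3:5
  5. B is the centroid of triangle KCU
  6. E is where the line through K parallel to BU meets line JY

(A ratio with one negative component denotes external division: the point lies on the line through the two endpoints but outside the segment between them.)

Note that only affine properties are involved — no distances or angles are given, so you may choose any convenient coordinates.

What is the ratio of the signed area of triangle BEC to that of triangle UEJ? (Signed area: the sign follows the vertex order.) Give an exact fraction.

[BEC]:[UEJ] = -5/7

Choose coordinates J = (0, 0), T = (1, 0), C = (0, 1).
1. U lies on line CT with CU:UT = 1:4 ⇒ U = (1/5, 4/5)
2. K lies on line UJ with UK:KJ = 4:3 ⇒ K = (3/35, 12/35)
3. N lies on line JT with JN:NT = -5:4 ⇒ N = (5, 0)
4. Y lies on line TN with TY:YN = 3:5 ⇒ Y = (5/2, 0)
5. B is the centroid of triangle KCU ⇒ B = (2/21, 5/7)
6. E is where the line through K parallel to BU meets line JY ⇒ E = (-1/3, 0)
2·[BEC] = -4/21, 2·[UEJ] = 4/15
[BEC]:[UEJ] = -4/21:4/15 = -5/7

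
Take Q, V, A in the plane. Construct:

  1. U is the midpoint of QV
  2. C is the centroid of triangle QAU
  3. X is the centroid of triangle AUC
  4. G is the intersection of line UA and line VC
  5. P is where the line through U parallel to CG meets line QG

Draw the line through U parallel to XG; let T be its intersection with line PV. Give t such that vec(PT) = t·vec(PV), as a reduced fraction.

t = 3/10

Work in coordinates with Q = (0, 0), V = (1, 0), A = (0, 1).
1. U is the midpoint of QV ⇒ U = (1/2, 0)
2. C is the centroid of triangle QAU ⇒ C = (1/6, 1/3)
3. X is the centroid of triangle AUC ⇒ X = (2/9, 4/9)
4. G is the intersection of line UA and line VC ⇒ G = (3/8, 1/4)
5. P is where the line through U parallel to CG meets line QG ⇒ P = (3/16, 1/8)
through U parallel to XG: direction (11/72, -7/36); meets PV at T = (69/160, 7/80)
T = P + t·(V−P) with t = 3/10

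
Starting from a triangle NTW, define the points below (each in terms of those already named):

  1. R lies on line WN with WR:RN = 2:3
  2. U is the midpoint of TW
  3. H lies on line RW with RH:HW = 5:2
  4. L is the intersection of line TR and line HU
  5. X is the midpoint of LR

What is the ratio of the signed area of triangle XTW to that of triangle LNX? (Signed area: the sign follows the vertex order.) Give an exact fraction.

[XTW]:[LNX] = -2/15

Assign N = (0, 0), T = (1, 0), W = (0, 1) — the answer is frame-independent, so this choice is without loss of generality.
1. R lies on line WN with WR:RN = 2:3 ⇒ R = (0, 3/5)
2. U is the midpoint of TW ⇒ U = (1/2, 1/2)
3. H lies on line RW with RH:HW = 5:2 ⇒ H = (0, 31/35)
4. L is the intersection of line TR and line HU ⇒ L = (5/3, -2/5)
5. X is the midpoint of LR ⇒ X = (5/6, 1/10)
2·[XTW] = 1/15, 2·[LNX] = -1/2
[XTW]:[LNX] = 1/15:-1/2 = -2/15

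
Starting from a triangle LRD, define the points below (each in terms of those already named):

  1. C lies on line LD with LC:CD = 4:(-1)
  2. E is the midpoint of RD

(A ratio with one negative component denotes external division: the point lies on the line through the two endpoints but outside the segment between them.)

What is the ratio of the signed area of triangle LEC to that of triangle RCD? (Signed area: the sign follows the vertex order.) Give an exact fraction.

[LEC]:[RCD] = 2

Work in coordinates with L = (0, 0), R = (1, 0), D = (0, 1).
1. C lies on line LD with LC:CD = 4:(-1) ⇒ C = (0, 4/3)
2. E is the midpoint of RD ⇒ E = (1/2, 1/2)
2·[LEC] = 2/3, 2·[RCD] = 1/3
[LEC]:[RCD] = 2/3:1/3 = 2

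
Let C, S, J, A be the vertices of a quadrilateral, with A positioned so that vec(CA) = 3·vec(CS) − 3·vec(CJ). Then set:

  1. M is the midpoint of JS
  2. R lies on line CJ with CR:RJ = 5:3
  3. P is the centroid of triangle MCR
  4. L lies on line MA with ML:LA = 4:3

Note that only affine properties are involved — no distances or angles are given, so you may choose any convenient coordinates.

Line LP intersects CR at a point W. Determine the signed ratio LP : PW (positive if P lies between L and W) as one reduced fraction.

Assign C = (0, 0), S = (1, 0), J = (0, 1), A = (3, -3) — the answer is frame-independent, so this choice is without loss of generality.
1. M is the midpoint of JS ⇒ M = (1/2, 1/2)
2. R lies on line CJ with CR:RJ = 5:3 ⇒ R = (0, 5/8)
3. P is the centroid of triangle MCR ⇒ P = (1/6, 3/8)
4. L lies on line MA with ML:LA = 4:3 ⇒ L = (27/14, -3/2)
line LP meets CR at W = (0, 327/592)
P = L + t·(W−L) with t = 74/81, so LP:PW = 74/81:7/81

LP:PW = 74/7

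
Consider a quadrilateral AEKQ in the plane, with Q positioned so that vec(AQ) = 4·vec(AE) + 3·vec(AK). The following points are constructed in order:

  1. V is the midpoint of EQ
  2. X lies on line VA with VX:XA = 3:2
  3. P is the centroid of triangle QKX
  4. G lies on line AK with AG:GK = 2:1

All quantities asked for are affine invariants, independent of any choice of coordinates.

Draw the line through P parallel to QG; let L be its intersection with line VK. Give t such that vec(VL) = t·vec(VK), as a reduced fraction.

t = 187/345

Set A = (0, 0), E = (1, 0), K = (0, 1), Q = (4, 3); any affine frame gives the same invariant.
1. V is the midpoint of EQ ⇒ V = (5/2, 3/2)
2. X lies on line VA with VX:XA = 3:2 ⇒ X = (1, 3/5)
3. P is the centroid of triangle QKX ⇒ P = (5/3, 23/15)
4. G lies on line AK with AG:GK = 2:1 ⇒ G = (0, 2/3)
through P parallel to QG: direction (-4, -7/3); meets VK at L = (79/69, 424/345)
L = V + t·(K−V) with t = 187/345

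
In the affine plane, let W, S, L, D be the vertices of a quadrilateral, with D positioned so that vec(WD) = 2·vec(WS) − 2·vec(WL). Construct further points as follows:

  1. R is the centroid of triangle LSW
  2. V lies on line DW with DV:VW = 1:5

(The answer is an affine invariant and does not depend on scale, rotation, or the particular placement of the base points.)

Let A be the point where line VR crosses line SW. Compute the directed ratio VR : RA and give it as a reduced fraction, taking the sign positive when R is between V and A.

Choose coordinates W = (0, 0), S = (1, 0), L = (0, 1), D = (2, -2).
1. R is the centroid of triangle LSW ⇒ R = (1/3, 1/3)
2. V lies on line DW with DV:VW = 1:5 ⇒ V = (5/3, -5/3)
line VR meets SW at A = (5/9, 0)
R = V + t·(A−V) with t = 6/5, so VR:RA = 6/5:-1/5

VR:RA = -6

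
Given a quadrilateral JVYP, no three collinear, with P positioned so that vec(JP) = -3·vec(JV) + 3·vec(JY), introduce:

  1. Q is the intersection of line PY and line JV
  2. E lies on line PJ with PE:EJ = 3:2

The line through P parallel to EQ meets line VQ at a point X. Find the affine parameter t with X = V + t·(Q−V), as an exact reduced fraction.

Work in coordinates with J = (0, 0), V = (1, 0), Y = (0, 1), P = (-3, 3).
1. Q is the intersection of line PY and line JV ⇒ Q = (3/2, 0)
2. E lies on line PJ with PE:EJ = 3:2 ⇒ E = (-6/5, 6/5)
through P parallel to EQ: direction (27/10, -6/5); meets VQ at X = (15/4, 0)
X = V + t·(Q−V) with t = 11/2

t = 11/2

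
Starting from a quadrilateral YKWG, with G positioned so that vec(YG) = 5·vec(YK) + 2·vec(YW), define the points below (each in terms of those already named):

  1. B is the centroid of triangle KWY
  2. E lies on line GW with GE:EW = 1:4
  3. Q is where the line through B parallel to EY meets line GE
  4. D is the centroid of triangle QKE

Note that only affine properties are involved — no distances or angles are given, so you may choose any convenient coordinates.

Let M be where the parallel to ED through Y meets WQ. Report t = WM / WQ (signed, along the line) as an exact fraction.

Choose coordinates Y = (0, 0), K = (1, 0), W = (0, 1), G = (5, 2).
1. B is the centroid of triangle KWY ⇒ B = (1/3, 1/3)
2. E lies on line GW with GE:EW = 1:4 ⇒ E = (4, 9/5)
3. Q is where the line through B parallel to EY meets line GE ⇒ Q = (49/15, 124/75)
4. D is the centroid of triangle QKE ⇒ D = (124/45, 259/225)
through Y parallel to ED: direction (-56/45, -146/225); meets WQ at M = (28/9, 73/45)
M = W + t·(Q−W) with t = 20/21

t = 20/21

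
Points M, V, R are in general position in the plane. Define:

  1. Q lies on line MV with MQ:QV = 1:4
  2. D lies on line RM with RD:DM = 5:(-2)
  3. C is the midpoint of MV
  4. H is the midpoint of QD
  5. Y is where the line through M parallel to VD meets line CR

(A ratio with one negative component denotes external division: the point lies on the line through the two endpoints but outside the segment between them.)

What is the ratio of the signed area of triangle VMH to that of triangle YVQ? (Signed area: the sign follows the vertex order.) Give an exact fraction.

Set M = (0, 0), V = (1, 0), R = (0, 1); any affine frame gives the same invariant.
1. Q lies on line MV with MQ:QV = 1:4 ⇒ Q = (1/5, 0)
2. D lies on line RM with RD:DM = 5:(-2) ⇒ D = (0, -2/3)
3. C is the midpoint of MV ⇒ C = (1/2, 0)
4. H is the midpoint of QD ⇒ H = (1/10, -1/3)
5. Y is where the line through M parallel to VD meets line CR ⇒ Y = (3/8, 1/4)
2·[VMH] = 1/3, 2·[YVQ] = -1/5
[VMH]:[YVQ] = 1/3:-1/5 = -5/3

[VMH]:[YVQ] = -5/3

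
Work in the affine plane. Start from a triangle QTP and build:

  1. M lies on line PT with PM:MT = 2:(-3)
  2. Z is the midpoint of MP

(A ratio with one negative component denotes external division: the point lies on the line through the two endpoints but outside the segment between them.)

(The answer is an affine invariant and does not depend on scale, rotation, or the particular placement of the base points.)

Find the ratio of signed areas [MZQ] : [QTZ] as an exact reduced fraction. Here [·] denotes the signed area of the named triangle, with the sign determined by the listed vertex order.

Set Q = (0, 0), T = (1, 0), P = (0, 1); any affine frame gives the same invariant.
1. M lies on line PT with PM:MT = 2:(-3) ⇒ M = (-2, 3)
2. Z is the midpoint of MP ⇒ Z = (-1, 2)
2·[MZQ] = -1, 2·[QTZ] = 2
[MZQ]:[QTZ] = -1:2 = -1/2

[MZQ]:[QTZ] = -1/2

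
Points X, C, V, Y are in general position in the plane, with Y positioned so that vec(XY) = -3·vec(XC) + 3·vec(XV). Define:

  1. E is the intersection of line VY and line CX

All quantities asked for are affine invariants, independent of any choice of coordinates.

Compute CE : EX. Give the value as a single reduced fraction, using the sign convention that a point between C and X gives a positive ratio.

Choose coordinates X = (0, 0), C = (1, 0), V = (0, 1), Y = (-3, 3).
1. E is the intersection of line VY and line CX ⇒ E = (3/2, 0)
E = C + t·(X−C) with t = -1/2, so CE:EX = t:(1−t) = -1/2:3/2

CE:EX = -1/3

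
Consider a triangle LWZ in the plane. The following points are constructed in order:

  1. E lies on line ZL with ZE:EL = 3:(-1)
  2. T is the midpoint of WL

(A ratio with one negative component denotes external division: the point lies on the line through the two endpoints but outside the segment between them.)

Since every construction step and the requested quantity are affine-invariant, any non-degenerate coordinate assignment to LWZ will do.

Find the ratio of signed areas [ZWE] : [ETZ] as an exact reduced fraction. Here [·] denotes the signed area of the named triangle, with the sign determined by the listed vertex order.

Set L = (0, 0), W = (1, 0), Z = (0, 1); any affine frame gives the same invariant.
1. E lies on line ZL with ZE:EL = 3:(-1) ⇒ E = (0, -1/2)
2. T is the midpoint of WL ⇒ T = (1/2, 0)
2·[ZWE] = -3/2, 2·[ETZ] = 3/4
[ZWE]:[ETZ] = -3/2:3/4 = -2

[ZWE]:[ETZ] = -2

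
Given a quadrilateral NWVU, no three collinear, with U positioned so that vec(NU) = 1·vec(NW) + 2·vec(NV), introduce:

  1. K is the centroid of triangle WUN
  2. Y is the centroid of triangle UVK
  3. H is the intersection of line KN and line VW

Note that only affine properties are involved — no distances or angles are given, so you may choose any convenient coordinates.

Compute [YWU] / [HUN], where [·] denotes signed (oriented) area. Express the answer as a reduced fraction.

Set N = (0, 0), W = (1, 0), V = (0, 1), U = (1, 2); any affine frame gives the same invariant.
1. K is the centroid of triangle WUN ⇒ K = (2/3, 2/3)
2. Y is the centroid of triangle UVK ⇒ Y = (5/9, 11/9)
3. H is the intersection of line KN and line VW ⇒ H = (1/2, 1/2)
2·[YWU] = 8/9, 2·[HUN] = 1/2
[YWU]:[HUN] = 8/9:1/2 = 16/9

[YWU]:[HUN] = 16/9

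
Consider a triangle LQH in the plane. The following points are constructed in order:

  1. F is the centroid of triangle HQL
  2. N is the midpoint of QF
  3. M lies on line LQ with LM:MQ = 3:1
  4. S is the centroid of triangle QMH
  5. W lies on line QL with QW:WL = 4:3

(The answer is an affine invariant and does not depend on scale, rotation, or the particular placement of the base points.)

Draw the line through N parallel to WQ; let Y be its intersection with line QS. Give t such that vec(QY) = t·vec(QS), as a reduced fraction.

Work in coordinates with L = (0, 0), Q = (1, 0), H = (0, 1).
1. F is the centroid of triangle HQL ⇒ F = (1/3, 1/3)
2. N is the midpoint of QF ⇒ N = (2/3, 1/6)
3. M lies on line LQ with LM:MQ = 3:1 ⇒ M = (3/4, 0)
4. S is the centroid of triangle QMH ⇒ S = (7/12, 1/3)
5. W lies on line QL with QW:WL = 4:3 ⇒ W = (3/7, 0)
through N parallel to WQ: direction (4/7, 0); meets QS at Y = (19/24, 1/6)
Y = Q + t·(S−Q) with t = 1/2

t = 1/2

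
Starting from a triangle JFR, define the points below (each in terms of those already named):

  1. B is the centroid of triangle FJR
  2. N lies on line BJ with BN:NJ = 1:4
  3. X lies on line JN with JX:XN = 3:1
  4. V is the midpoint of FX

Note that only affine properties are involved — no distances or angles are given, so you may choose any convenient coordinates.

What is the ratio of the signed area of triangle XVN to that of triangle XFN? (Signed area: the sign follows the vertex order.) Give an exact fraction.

Set J = (0, 0), F = (1, 0), R = (0, 1); any affine frame gives the same invariant.
1. B is the centroid of triangle FJR ⇒ B = (1/3, 1/3)
2. N lies on line BJ with BN:NJ = 1:4 ⇒ N = (4/15, 4/15)
3. X lies on line JN with JX:XN = 3:1 ⇒ X = (1/5, 1/5)
4. V is the midpoint of FX ⇒ V = (3/5, 1/10)
2·[XVN] = 1/30, 2·[XFN] = 1/15
[XVN]:[XFN] = 1/30:1/15 = 1/2

[XVN]:[XFN] = 1/2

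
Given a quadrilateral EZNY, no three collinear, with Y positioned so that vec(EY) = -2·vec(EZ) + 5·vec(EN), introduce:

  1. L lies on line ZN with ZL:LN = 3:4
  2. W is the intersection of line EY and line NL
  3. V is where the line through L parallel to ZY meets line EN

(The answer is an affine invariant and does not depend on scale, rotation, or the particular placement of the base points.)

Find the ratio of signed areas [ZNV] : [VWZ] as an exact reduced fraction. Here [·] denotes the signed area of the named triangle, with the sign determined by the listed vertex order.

Work in coordinates with E = (0, 0), Z = (1, 0), N = (0, 1), Y = (-2, 5).
1. L lies on line ZN with ZL:LN = 3:4 ⇒ L = (4/7, 3/7)
2. W is the intersection of line EY and line NL ⇒ W = (-2/3, 5/3)
3. V is where the line through L parallel to ZY meets line EN ⇒ V = (0, 29/21)
2·[ZNV] = -8/21, 2·[VWZ] = 40/63
[ZNV]:[VWZ] = -8/21:40/63 = -3/5

[ZNV]:[VWZ] = -3/5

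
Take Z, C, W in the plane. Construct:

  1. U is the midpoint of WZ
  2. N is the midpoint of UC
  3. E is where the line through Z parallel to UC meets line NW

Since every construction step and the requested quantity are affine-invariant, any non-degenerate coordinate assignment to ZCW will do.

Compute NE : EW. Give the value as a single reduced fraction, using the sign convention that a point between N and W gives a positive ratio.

Choose coordinates Z = (0, 0), C = (1, 0), W = (0, 1).
1. U is the midpoint of WZ ⇒ U = (0, 1/2)
2. N is the midpoint of UC ⇒ N = (1/2, 1/4)
3. E is where the line through Z parallel to UC meets line NW ⇒ E = (1, -1/2)
E = N + t·(W−N) with t = -1, so NE:EW = t:(1−t) = -1:2

NE:EW = -1/2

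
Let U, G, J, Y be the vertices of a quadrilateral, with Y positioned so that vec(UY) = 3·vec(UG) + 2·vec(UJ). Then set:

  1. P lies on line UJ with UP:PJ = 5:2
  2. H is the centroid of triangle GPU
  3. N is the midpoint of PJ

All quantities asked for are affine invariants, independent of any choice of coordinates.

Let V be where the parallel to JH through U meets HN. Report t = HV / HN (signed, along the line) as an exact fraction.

Assign U = (0, 0), G = (1, 0), J = (0, 1), Y = (3, 2) — the answer is frame-independent, so this choice is without loss of generality.
1. P lies on line UJ with UP:PJ = 5:2 ⇒ P = (0, 5/7)
2. H is the centroid of triangle GPU ⇒ H = (1/3, 5/21)
3. N is the midpoint of PJ ⇒ N = (0, 6/7)
through U parallel to JH: direction (1/3, -16/21); meets HN at V = (-2, 32/7)
V = H + t·(N−H) with t = 7

t = 7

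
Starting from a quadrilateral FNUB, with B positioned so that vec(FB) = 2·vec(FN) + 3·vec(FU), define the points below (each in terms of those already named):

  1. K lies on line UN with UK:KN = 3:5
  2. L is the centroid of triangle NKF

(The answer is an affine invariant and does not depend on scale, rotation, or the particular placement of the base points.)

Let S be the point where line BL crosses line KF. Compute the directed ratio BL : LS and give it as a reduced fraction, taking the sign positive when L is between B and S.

BL:LS = -2/5

Set F = (0, 0), N = (1, 0), U = (0, 1), B = (2, 3); any affine frame gives the same invariant.
1. K lies on line UN with UK:KN = 3:5 ⇒ K = (3/8, 5/8)
2. L is the centroid of triangle NKF ⇒ L = (11/24, 5/24)
line BL meets KF at S = (69/16, 115/16)
L = B + t·(S−B) with t = -2/3, so BL:LS = -2/3:5/3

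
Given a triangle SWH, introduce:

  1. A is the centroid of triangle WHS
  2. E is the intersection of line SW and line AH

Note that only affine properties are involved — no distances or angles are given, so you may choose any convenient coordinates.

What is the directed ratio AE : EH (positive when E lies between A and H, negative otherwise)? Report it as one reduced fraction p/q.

Choose coordinates S = (0, 0), W = (1, 0), H = (0, 1).
1. A is the centroid of triangle WHS ⇒ A = (1/3, 1/3)
2. E is the intersection of line SW and line AH ⇒ E = (1/2, 0)
E = A + t·(H−A) with t = -1/2, so AE:EH = t:(1−t) = -1/2:3/2

AE:EH = -1/3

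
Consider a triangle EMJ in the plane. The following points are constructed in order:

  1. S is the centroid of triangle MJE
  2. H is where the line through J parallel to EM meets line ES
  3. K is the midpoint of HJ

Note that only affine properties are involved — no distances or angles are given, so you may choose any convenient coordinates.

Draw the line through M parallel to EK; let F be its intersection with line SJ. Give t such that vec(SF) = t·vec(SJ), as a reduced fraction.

Assign E = (0, 0), M = (1, 0), J = (0, 1) — the answer is frame-independent, so this choice is without loss of generality.
1. S is the centroid of triangle MJE ⇒ S = (1/3, 1/3)
2. H is where the line through J parallel to EM meets line ES ⇒ H = (1, 1)
3. K is the midpoint of HJ ⇒ K = (1/2, 1)
through M parallel to EK: direction (1/2, 1); meets SJ at F = (3/4, -1/2)
F = S + t·(J−S) with t = -5/4

t = -5/4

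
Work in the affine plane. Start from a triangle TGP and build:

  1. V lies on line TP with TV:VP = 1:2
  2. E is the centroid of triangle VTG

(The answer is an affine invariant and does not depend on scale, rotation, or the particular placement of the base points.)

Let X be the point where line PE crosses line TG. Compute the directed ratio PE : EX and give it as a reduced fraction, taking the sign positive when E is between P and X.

PE:EX = 8

Work in coordinates with T = (0, 0), G = (1, 0), P = (0, 1).
1. V lies on line TP with TV:VP = 1:2 ⇒ V = (0, 1/3)
2. E is the centroid of triangle VTG ⇒ E = (1/3, 1/9)
line PE meets TG at X = (3/8, 0)
E = P + t·(X−P) with t = 8/9, so PE:EX = 8/9:1/9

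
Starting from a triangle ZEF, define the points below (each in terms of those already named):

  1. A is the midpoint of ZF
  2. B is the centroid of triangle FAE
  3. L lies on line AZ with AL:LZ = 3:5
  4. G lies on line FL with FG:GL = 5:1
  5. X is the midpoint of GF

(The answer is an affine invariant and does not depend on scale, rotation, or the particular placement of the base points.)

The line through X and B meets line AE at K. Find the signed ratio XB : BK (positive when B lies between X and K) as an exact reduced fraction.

XB:BK = 9/32

Choose coordinates Z = (0, 0), E = (1, 0), F = (0, 1).
1. A is the midpoint of ZF ⇒ A = (0, 1/2)
2. B is the centroid of triangle FAE ⇒ B = (1/3, 1/2)
3. L lies on line AZ with AL:LZ = 3:5 ⇒ L = (0, 5/16)
4. G lies on line FL with FG:GL = 5:1 ⇒ G = (0, 41/96)
5. X is the midpoint of GF ⇒ X = (0, 137/192)
line XB meets AE at K = (41/27, -7/27)
B = X + t·(K−X) with t = 9/41, so XB:BK = 9/41:32/41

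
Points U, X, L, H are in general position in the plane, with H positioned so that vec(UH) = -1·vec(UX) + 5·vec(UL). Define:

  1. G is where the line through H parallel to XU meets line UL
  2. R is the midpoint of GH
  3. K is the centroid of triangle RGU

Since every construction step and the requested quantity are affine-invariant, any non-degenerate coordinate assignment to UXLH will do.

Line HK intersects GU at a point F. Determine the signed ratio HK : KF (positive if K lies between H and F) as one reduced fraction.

HK:KF = 5

Assign U = (0, 0), X = (1, 0), L = (0, 1), H = (-1, 5) — the answer is frame-independent, so this choice is without loss of generality.
1. G is where the line through H parallel to XU meets line UL ⇒ G = (0, 5)
2. R is the midpoint of GH ⇒ R = (-1/2, 5)
3. K is the centroid of triangle RGU ⇒ K = (-1/6, 10/3)
line HK meets GU at F = (0, 3)
K = H + t·(F−H) with t = 5/6, so HK:KF = 5/6:1/6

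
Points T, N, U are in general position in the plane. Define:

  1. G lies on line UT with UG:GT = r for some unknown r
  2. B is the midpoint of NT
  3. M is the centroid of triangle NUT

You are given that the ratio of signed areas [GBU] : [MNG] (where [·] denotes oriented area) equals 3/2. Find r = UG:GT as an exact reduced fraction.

Assign T = (0, 0), N = (1, 0), U = (0, 1) — the answer is frame-independent, so this choice is without loss of generality.
1. With UG:GT = r, write λ = r/(r+1) so G = U + λ·(T−U); G is affine-linear in λ
2. B is the midpoint of NT ⇒ B = (1/2, 0)
3. M is the centroid of triangle NUT ⇒ M = (1/3, 1/3)
Every point depending on G is an affine combination of G and λ-independent points, so each such coordinate is linear in λ; the λ² term in each signed area is a multiple of (T−U)×(T−U) = 0, so 2·[GBU] and 2·[MNG] are each linear in λ. Evaluating at λ=0 and λ=1:
  2·[GBU] = 1/2·λ,   2·[MNG] = -2/3·λ + 1/3
So [GBU]:[MNG] = (1/2·λ) / (-2/3·λ + 1/3). Setting this equal to 3/2:
  1/2·λ = 3/2·(-2/3·λ + 1/3)  ⇒  λ = 1/3
Then r = λ/(1−λ) = (1/3)/(2/3) = 1/2. Check: with r = 1/2, G = (0, 2/3) and [GBU]:[MNG] = 3/2 as required.

r = 1/2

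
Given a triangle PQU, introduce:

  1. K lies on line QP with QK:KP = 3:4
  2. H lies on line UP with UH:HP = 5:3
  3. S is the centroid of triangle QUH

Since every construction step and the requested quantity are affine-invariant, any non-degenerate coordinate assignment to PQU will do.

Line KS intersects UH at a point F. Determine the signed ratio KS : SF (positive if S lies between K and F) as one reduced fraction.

KS:SF = 5/7

Assign P = (0, 0), Q = (1, 0), U = (0, 1) — the answer is frame-independent, so this choice is without loss of generality.
1. K lies on line QP with QK:KP = 3:4 ⇒ K = (4/7, 0)
2. H lies on line UP with UH:HP = 5:3 ⇒ H = (0, 3/8)
3. S is the centroid of triangle QUH ⇒ S = (1/3, 11/24)
line KS meets UH at F = (0, 11/10)
S = K + t·(F−K) with t = 5/12, so KS:SF = 5/12:7/12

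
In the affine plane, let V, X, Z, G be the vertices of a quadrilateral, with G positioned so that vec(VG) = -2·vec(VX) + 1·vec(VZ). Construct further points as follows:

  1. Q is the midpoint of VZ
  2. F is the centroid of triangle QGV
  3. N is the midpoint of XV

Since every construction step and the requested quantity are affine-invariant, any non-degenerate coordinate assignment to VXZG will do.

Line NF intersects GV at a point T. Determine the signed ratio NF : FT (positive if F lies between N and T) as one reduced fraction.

NF:FT = 1/2

Set V = (0, 0), X = (1, 0), Z = (0, 1), G = (-2, 1); any affine frame gives the same invariant.
1. Q is the midpoint of VZ ⇒ Q = (0, 1/2)
2. F is the centroid of triangle QGV ⇒ F = (-2/3, 1/2)
3. N is the midpoint of XV ⇒ N = (1/2, 0)
line NF meets GV at T = (-3, 3/2)
F = N + t·(T−N) with t = 1/3, so NF:FT = 1/3:2/3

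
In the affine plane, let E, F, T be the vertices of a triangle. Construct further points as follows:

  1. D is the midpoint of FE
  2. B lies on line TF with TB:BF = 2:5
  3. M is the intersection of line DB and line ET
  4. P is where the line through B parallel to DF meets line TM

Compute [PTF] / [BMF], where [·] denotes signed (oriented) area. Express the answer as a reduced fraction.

Work in coordinates with E = (0, 0), F = (1, 0), T = (0, 1).
1. D is the midpoint of FE ⇒ D = (1/2, 0)
2. B lies on line TF with TB:BF = 2:5 ⇒ B = (2/7, 5/7)
3. M is the intersection of line DB and line ET ⇒ M = (0, 5/3)
4. P is where the line through B parallel to DF meets line TM ⇒ P = (0, 5/7)
2·[PTF] = -2/7, 2·[BMF] = -10/21
[PTF]:[BMF] = -2/7:-10/21 = 3/5

[PTF]:[BMF] = 3/5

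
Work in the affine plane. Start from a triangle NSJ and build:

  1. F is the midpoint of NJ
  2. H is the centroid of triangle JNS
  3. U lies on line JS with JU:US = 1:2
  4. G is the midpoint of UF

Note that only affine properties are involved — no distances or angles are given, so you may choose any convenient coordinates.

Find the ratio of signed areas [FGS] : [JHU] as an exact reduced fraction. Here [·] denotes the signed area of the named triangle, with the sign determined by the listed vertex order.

Assign N = (0, 0), S = (1, 0), J = (0, 1) — the answer is frame-independent, so this choice is without loss of generality.
1. F is the midpoint of NJ ⇒ F = (0, 1/2)
2. H is the centroid of triangle JNS ⇒ H = (1/3, 1/3)
3. U lies on line JS with JU:US = 1:2 ⇒ U = (1/3, 2/3)
4. G is the midpoint of UF ⇒ G = (1/6, 7/12)
2·[FGS] = -1/6, 2·[JHU] = 1/9
[FGS]:[JHU] = -1/6:1/9 = -3/2

[FGS]:[JHU] = -3/2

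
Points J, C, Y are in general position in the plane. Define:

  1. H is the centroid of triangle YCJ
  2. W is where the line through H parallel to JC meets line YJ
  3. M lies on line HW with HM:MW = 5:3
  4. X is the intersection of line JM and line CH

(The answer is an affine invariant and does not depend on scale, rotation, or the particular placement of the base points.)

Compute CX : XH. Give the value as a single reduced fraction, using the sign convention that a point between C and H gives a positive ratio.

Choose coordinates J = (0, 0), C = (1, 0), Y = (0, 1).
1. H is the centroid of triangle YCJ ⇒ H = (1/3, 1/3)
2. W is where the line through H parallel to JC meets line YJ ⇒ W = (0, 1/3)
3. M lies on line HW with HM:MW = 5:3 ⇒ M = (1/8, 1/3)
4. X is the intersection of line JM and line CH ⇒ X = (3/19, 8/19)
X = C + t·(H−C) with t = 24/19, so CX:XH = t:(1−t) = 24/19:-5/19

CX:XH = -24/5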